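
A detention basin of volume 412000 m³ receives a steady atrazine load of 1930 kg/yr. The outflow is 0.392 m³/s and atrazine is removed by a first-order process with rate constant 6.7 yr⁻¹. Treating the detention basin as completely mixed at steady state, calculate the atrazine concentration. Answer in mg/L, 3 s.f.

0.128 mg/L

Outflow Q = 0.392 m³/s × 3.156e+07 s/yr = 1.237e+07 m³/yr.
Steady-state CSTR mass balance: W = Q·C + k·V·C, so C = W/(Q + kV).
Q + kV = 1.237e+07 + 6.7·412000 = 1.513e+07 m³/yr.
C = 1930/1.513e+07 = 0.0001276 kg/m³ = 0.1276 mg/L.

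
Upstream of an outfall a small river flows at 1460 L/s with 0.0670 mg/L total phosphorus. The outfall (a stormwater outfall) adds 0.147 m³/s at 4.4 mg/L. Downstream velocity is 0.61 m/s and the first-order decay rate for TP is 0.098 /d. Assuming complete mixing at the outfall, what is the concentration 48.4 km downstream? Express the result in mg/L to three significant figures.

0.423 mg/L

1460 L/s = 1.46 m³/s.
After complete mixing, C₀ = (0.147·4.4 + 1.46·0.067) / 1.607 = 0.4634 mg/L.
Travel time t = 4.84e+04 m / 0.61 m/s = 7.934e+04 s = 0.9183 d.
C = 0.4634·exp(−0.098·0.9183) = 0.4634·0.9139 = 0.4235 mg/L.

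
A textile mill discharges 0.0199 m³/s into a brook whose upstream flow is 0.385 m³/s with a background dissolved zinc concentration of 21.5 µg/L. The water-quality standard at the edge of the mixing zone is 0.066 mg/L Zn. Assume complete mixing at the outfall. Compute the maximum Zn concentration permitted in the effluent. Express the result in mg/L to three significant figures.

21.5 µg/L = 0.0215 mg/L.
Mass balance: 0.066·0.4049 = 0.0199·Cₑ + 0.385·0.0215.
Cₑ = (0.02672 − 0.008278) / 0.0199 = 0.9269 mg/L.

0.927 mg/L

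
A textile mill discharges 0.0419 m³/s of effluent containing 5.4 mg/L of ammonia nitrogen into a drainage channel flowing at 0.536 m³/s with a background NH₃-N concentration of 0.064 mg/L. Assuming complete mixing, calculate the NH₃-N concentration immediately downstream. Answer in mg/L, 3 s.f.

0.451 mg/L

Conservation of mass across the mixing zone: C = (0.0419·5.4 + 0.536·0.064) / (0.0419 + 0.536) = 0.2606/0.5779 = 0.4509 mg/L.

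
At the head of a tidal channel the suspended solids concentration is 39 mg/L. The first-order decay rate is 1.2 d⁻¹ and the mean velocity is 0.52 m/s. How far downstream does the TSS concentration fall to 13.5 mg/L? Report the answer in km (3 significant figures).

From C = C₀·e^(−kt), t = ln(C₀/C)/k = ln(39/13.5)/1.2 = 1.061/1.2 = 0.8841 d.
Distance = v·t = 0.52 m/s × 7.638e+04 s = 3.972e+04 m = 39.72 km.

39.7 km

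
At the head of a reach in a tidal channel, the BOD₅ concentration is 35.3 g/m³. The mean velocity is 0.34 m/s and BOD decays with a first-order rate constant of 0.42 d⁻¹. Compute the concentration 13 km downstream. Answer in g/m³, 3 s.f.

29.3 g/m³

Travel time t = 13 km / 0.34 m/s = 1.3e+04/0.34 = 3.824e+04 s = 0.4425 d.
First-order decay: C = 35.3·exp(−0.42·0.4425) = 35.3·0.8304 = 29.31 g/m³.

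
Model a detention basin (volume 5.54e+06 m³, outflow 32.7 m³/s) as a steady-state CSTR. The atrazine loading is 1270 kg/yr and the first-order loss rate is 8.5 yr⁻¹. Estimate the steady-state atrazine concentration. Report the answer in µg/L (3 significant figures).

1.18 µg/L

Outflow Q = 32.7 m³/s × 3.156e+07 s/yr = 1.032e+09 m³/yr.
Steady-state CSTR mass balance: W = Q·C + k·V·C, so C = W/(Q + kV).
Q + kV = 1.032e+09 + 8.5·5.54e+06 = 1.079e+09 m³/yr.
C = 1270/1.079e+09 = 1.177e-06 kg/m³ = 0.001177 mg/L = 1.177 µg/L.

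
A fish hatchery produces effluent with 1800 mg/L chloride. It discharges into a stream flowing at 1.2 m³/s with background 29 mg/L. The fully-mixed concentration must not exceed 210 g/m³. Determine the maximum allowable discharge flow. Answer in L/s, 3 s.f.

137 L/s

Mass balance at complete mixing: C_std·(Q_w + Q_r) = Q_w·C_e + Q_r·C_b.
Rearranging, Q_w = Q_r·(C_std − C_b)/(C_e − C_std) = 1.2·(210 − 29) / (1800 − 210) = 0.1366 m³/s.
= 136.6 L/s.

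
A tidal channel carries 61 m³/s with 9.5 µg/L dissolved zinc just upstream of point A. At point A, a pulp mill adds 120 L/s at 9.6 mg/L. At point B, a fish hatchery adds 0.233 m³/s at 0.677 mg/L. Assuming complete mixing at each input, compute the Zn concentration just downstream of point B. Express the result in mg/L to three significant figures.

9.5 µg/L = 0.0095 mg/L.
120 L/s = 0.12 m³/s.
After input A: C = (61·0.0095 + 0.12·9.6) / 61.12 = 0.02833 mg/L.
After input B: C = (61.12·0.02833 + 0.233·0.677) / 61.35 = 0.03079 mg/L.

0.0308 mg/L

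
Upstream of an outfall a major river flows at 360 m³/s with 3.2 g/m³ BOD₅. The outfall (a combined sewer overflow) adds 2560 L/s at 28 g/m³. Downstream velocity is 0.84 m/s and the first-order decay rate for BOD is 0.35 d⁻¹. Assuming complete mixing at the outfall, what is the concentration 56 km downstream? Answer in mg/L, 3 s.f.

2.58 mg/L

2560 L/s = 2.56 m³/s.
After complete mixing, C₀ = (2.56·28 + 360·3.2) / 362.6 = 3.375 mg/L.
Travel time t = 5.6e+04 m / 0.84 m/s = 6.667e+04 s = 0.7716 d.
C = 3.375·exp(−0.35·0.7716) = 3.375·0.7633 = 2.576 mg/L.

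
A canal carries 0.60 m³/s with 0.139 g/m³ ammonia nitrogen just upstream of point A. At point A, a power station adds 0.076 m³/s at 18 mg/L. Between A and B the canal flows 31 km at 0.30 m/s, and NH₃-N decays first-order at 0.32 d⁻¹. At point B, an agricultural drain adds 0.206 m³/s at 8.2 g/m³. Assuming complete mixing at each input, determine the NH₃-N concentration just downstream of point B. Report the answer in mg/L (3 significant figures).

3.04 mg/L

After input A: C = (0.6·0.139 + 0.076·18) / 0.676 = 2.147 mg/L.
Over the 31 km reach to input B (t = 1.033e+05 s = 1.196 d), decay gives C = 2.147·exp(−0.32·1.196) = 1.464 mg/L.
After input B: C = (0.676·1.464 + 0.206·8.2) / 0.882 = 3.037 mg/L.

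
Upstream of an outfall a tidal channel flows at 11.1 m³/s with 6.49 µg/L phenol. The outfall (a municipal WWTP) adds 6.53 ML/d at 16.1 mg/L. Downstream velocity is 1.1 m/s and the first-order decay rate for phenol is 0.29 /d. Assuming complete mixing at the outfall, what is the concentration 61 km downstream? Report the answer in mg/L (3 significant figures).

6.53 ML/d = 0.07558 m³/s.
6.49 µg/L = 0.00649 mg/L.
After complete mixing, C₀ = (0.07558·16.1 + 11.1·0.00649) / 11.18 = 0.1153 mg/L.
Travel time t = 6.1e+04 m / 1.1 m/s = 5.545e+04 s = 0.6418 d.
C = 0.1153·exp(−0.29·0.6418) = 0.1153·0.8302 = 0.09574 mg/L.

0.0957 mg/L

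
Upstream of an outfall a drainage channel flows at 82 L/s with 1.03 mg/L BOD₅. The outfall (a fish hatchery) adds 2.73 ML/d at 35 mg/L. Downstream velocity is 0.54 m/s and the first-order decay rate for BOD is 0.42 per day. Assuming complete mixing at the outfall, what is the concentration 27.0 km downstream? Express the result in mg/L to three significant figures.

2.73 ML/d = 0.0316 m³/s.
82 L/s = 0.082 m³/s.
After complete mixing, C₀ = (0.0316·35 + 0.082·1.03) / 0.1136 = 10.48 mg/L.
Travel time t = 2.7e+04 m / 0.54 m/s = 5e+04 s = 0.5787 d.
C = 10.48·exp(−0.42·0.5787) = 10.48·0.7842 = 8.218 mg/L.

8.22 mg/L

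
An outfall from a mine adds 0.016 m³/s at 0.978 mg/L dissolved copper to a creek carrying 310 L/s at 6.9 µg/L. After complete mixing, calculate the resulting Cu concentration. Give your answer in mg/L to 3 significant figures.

0.0546 mg/L

310 L/s = 0.31 m³/s.
6.9 µg/L = 0.0069 mg/L.
Conservation of mass across the mixing zone: C = (0.016·0.978 + 0.31·0.0069) / (0.016 + 0.31) = 0.01779/0.326 = 0.05456 mg/L.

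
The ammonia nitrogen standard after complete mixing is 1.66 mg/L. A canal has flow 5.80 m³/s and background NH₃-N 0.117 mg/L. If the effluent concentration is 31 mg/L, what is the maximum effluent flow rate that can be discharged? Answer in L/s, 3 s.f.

305 L/s

Mass balance at complete mixing: C_std·(Q_w + Q_r) = Q_w·C_e + Q_r·C_b.
Rearranging, Q_w = Q_r·(C_std − C_b)/(C_e − C_std) = 5.80·(1.66 − 0.117) / (31 − 1.66) = 0.305 m³/s.
= 305 L/s.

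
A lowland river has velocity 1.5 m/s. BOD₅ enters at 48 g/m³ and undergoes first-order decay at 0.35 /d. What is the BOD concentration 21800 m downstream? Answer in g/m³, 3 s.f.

45.3 g/m³

Travel time t = 21800 m / 1.5 m/s = 2.18e+04/1.5 = 1.453e+04 s = 0.1682 d.
First-order decay: C = 48·exp(−0.35·0.1682) = 48·0.9428 = 45.26 g/m³.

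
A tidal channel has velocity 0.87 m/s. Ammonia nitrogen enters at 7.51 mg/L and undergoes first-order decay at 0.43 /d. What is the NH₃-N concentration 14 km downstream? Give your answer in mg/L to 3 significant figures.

6.93 mg/L

Travel time t = 14 km / 0.87 m/s = 1.4e+04/0.87 = 1.609e+04 s = 0.1862 d.
First-order decay: C = 7.51·exp(−0.43·0.1862) = 7.51·0.923 = 6.932 mg/L.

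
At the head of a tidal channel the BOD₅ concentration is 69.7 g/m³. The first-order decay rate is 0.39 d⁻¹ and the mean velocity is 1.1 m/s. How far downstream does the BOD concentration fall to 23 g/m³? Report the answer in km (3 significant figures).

From C = C₀·e^(−kt), t = ln(C₀/C)/k = ln(69.7/23)/0.39 = 1.109/0.39 = 2.843 d.
Distance = v·t = 1.1 m/s × 2.456e+05 s = 2.702e+05 m = 270.2 km.

270 km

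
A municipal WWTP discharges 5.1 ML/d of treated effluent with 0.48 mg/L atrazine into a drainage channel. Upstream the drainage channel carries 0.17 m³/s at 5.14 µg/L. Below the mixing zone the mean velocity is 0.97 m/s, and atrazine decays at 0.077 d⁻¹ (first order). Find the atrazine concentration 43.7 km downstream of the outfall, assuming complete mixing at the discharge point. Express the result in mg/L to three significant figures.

0.123 mg/L

5.1 ML/d = 0.05903 m³/s.
5.14 µg/L = 0.00514 mg/L.
After complete mixing, C₀ = (0.05903·0.48 + 0.17·0.00514) / 0.229 = 0.1275 mg/L.
Travel time t = 4.37e+04 m / 0.97 m/s = 4.505e+04 s = 0.5214 d.
C = 0.1275·exp(−0.077·0.5214) = 0.1275·0.9606 = 0.1225 mg/L.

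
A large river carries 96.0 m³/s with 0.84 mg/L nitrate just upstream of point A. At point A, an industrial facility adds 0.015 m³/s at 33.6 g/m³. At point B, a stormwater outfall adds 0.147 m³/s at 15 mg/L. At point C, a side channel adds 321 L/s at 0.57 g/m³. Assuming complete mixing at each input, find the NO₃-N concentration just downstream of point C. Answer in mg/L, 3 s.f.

0.866 mg/L

After input A: C = (96·0.84 + 0.015·33.6) / 96.02 = 0.8451 mg/L.
After input B: C = (96.02·0.8451 + 0.147·15) / 96.16 = 0.8668 mg/L.
321 L/s = 0.321 m³/s.
After input C: C = (96.16·0.8668 + 0.321·0.57) / 96.48 = 0.8658 mg/L.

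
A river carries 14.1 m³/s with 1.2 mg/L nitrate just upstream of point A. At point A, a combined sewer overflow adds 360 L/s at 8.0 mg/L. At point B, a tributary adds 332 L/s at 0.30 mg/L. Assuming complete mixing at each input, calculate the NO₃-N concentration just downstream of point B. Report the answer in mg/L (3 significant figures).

1.35 mg/L

360 L/s = 0.36 m³/s.
After input A: C = (14.1·1.2 + 0.36·8) / 14.46 = 1.369 mg/L.
332 L/s = 0.332 m³/s.
After input B: C = (14.46·1.369 + 0.332·0.3) / 14.79 = 1.345 mg/L.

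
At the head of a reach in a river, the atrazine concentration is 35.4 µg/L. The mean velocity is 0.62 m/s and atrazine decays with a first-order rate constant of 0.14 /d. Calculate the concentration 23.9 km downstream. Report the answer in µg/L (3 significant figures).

33.3 µg/L

Travel time t = 23.9 km / 0.62 m/s = 2.39e+04/0.62 = 3.855e+04 s = 0.4462 d.
First-order decay: C = 35.4·exp(−0.14·0.4462) = 35.4·0.9394 = 33.26 µg/L.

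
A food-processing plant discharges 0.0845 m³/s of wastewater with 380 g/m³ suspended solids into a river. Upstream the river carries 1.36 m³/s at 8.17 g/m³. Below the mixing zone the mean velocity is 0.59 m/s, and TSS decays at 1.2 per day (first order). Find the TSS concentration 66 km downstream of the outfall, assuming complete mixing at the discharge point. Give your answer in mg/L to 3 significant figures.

After complete mixing, C₀ = (0.0845·380 + 1.36·8.17) / 1.445 = 29.92 mg/L.
Travel time t = 6.6e+04 m / 0.59 m/s = 1.119e+05 s = 1.295 d.
C = 29.92·exp(−1.2·1.295) = 29.92·0.2115 = 6.327 mg/L.

6.33 mg/L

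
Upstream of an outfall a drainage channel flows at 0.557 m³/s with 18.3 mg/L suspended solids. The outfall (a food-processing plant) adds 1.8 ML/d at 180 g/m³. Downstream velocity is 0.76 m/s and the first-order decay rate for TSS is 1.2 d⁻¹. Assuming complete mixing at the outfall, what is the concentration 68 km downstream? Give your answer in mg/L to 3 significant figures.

6.96 mg/L

1.8 ML/d = 0.02083 m³/s.
After complete mixing, C₀ = (0.02083·180 + 0.557·18.3) / 0.5778 = 24.13 mg/L.
Travel time t = 6.8e+04 m / 0.76 m/s = 8.947e+04 s = 1.036 d.
C = 24.13·exp(−1.2·1.036) = 24.13·0.2886 = 6.964 mg/L.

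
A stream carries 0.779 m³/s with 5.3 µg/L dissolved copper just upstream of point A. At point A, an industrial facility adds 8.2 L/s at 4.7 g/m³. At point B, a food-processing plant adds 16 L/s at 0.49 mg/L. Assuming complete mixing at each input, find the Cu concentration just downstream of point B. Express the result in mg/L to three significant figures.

5.3 µg/L = 0.0053 mg/L.
8.2 L/s = 0.0082 m³/s.
After input A: C = (0.779·0.0053 + 0.0082·4.7) / 0.7872 = 0.0542 mg/L.
16 L/s = 0.016 m³/s.
After input B: C = (0.7872·0.0542 + 0.016·0.49) / 0.8032 = 0.06288 mg/L.

0.0629 mg/L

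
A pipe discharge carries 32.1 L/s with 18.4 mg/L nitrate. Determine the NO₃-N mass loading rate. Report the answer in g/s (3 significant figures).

0.591 g/s

32.1 L/s = 0.0321 m³/s.
Mass flux = Q·C = 0.0321 m³/s × 18.4 g/m³ = 0.5906 g/s.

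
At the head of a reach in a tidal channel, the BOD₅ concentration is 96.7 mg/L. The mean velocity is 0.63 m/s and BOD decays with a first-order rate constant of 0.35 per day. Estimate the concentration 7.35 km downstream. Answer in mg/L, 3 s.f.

92.2 mg/L

Travel time t = 7.35 km / 0.63 m/s = 7350/0.63 = 1.167e+04 s = 0.135 d.
First-order decay: C = 96.7·exp(−0.35·0.135) = 96.7·0.9538 = 92.24 mg/L.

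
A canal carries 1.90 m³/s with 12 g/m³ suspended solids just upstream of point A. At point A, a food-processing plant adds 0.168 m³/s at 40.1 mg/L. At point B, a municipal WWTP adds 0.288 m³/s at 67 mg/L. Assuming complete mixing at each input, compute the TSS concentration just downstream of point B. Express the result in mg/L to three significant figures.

After input A: C = (1.9·12 + 0.168·40.1) / 2.068 = 14.28 mg/L.
After input B: C = (2.068·14.28 + 0.288·67) / 2.356 = 20.73 mg/L.

20.7 mg/L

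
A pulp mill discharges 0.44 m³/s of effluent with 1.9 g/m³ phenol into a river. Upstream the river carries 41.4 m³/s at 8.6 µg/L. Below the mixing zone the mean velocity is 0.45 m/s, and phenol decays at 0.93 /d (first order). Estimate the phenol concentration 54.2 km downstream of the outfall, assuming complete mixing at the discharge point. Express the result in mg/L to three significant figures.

8.6 µg/L = 0.0086 mg/L.
After complete mixing, C₀ = (0.44·1.9 + 41.4·0.0086) / 41.84 = 0.02849 mg/L.
Travel time t = 5.42e+04 m / 0.45 m/s = 1.204e+05 s = 1.394 d.
C = 0.02849·exp(−0.93·1.394) = 0.02849·0.2735 = 0.007792 mg/L.

0.00779 mg/L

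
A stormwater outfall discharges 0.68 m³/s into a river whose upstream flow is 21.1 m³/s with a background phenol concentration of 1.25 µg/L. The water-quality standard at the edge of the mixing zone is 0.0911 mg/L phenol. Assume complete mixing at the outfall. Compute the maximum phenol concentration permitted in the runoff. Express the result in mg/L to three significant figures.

2.88 mg/L

1.25 µg/L = 0.00125 mg/L.
Mass balance: 0.0911·21.78 = 0.68·Cₑ + 21.1·0.00125.
Cₑ = (1.984 − 0.02638) / 0.68 = 2.879 mg/L.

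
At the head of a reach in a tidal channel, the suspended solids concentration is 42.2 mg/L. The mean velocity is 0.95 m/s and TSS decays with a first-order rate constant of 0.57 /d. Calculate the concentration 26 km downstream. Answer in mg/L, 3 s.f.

Travel time t = 26 km / 0.95 m/s = 2.6e+04/0.95 = 2.737e+04 s = 0.3168 d.
First-order decay: C = 42.2·exp(−0.57·0.3168) = 42.2·0.8348 = 35.23 mg/L.

35.2 mg/L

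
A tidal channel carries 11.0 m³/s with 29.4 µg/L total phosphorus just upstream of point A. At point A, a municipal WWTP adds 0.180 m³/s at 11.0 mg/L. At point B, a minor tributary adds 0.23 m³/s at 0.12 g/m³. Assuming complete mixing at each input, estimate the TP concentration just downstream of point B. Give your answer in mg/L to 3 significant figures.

0.204 mg/L

29.4 µg/L = 0.0294 mg/L.
After input A: C = (11·0.0294 + 0.18·11) / 11.18 = 0.206 mg/L.
After input B: C = (11.18·0.206 + 0.23·0.12) / 11.41 = 0.2043 mg/L.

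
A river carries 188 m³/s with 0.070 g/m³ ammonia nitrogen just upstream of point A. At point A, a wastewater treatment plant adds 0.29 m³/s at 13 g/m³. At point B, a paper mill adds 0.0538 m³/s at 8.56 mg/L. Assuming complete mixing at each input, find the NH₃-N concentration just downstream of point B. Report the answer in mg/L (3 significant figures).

0.0923 mg/L

After input A: C = (188·0.07 + 0.29·13) / 188.3 = 0.08991 mg/L.
After input B: C = (188.3·0.08991 + 0.0538·8.56) / 188.3 = 0.09233 mg/L.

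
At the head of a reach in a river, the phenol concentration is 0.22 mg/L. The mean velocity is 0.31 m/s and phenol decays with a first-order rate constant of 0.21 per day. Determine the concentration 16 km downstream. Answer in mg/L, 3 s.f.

Travel time t = 16 km / 0.31 m/s = 1.6e+04/0.31 = 5.161e+04 s = 0.5974 d.
First-order decay: C = 0.22·exp(−0.21·0.5974) = 0.22·0.8821 = 0.1941 mg/L.

0.194 mg/L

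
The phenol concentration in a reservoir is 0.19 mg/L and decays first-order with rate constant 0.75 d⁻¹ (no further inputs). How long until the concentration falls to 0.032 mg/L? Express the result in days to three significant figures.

2.38 d

t = ln(C₀/C)/k = ln(0.19/0.032)/0.75 = 1.781/0.75 = 2.375 d.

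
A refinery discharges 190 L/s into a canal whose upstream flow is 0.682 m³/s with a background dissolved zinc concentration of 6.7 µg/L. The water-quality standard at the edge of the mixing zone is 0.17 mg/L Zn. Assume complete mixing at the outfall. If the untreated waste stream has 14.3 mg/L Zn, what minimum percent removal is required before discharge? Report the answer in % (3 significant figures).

190 L/s = 0.19 m³/s.
6.7 µg/L = 0.0067 mg/L.
Mass balance: 0.17·0.872 = 0.19·Cₑ + 0.682·0.0067.
Cₑ = (0.1482 − 0.004569) / 0.19 = 0.7562 mg/L.
Required removal = 1 − 0.7562/14.3 = 94.71 %.

94.7 %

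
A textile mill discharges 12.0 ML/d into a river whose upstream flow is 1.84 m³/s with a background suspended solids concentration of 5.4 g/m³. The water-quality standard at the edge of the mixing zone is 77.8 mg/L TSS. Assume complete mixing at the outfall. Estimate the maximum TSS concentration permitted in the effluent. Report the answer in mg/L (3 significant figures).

12.0 ML/d = 0.1389 m³/s.
Mass balance: 77.8·1.979 = 0.1389·Cₑ + 1.84·5.4.
Cₑ = (154 − 9.936) / 0.1389 = 1037 mg/L.

1040 mg/L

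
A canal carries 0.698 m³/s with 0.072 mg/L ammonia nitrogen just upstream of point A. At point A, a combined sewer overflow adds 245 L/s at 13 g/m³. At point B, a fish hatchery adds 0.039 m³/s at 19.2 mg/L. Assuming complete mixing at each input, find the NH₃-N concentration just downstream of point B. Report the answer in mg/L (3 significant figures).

245 L/s = 0.245 m³/s.
After input A: C = (0.698·0.072 + 0.245·13) / 0.943 = 3.431 mg/L.
After input B: C = (0.943·3.431 + 0.039·19.2) / 0.982 = 4.057 mg/L.

4.06 mg/L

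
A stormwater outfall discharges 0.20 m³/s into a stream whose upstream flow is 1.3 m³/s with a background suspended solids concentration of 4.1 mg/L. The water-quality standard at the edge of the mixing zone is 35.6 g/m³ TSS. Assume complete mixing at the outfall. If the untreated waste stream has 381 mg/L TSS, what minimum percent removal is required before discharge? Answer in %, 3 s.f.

36.9 %

Mass balance: 35.6·1.5 = 0.2·Cₑ + 1.3·4.1.
Cₑ = (53.4 − 5.33) / 0.2 = 240.4 mg/L.
Required removal = 1 − 240.4/381 = 36.92 %.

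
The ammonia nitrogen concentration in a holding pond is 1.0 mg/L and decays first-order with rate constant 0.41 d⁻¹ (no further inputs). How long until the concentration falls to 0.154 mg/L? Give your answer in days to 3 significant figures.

4.56 d

t = ln(C₀/C)/k = ln(1.0/0.154)/0.41 = 1.871/0.41 = 4.563 d.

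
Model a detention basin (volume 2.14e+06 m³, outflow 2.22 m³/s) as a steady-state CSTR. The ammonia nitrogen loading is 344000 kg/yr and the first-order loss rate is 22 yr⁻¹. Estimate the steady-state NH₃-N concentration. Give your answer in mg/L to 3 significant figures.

Outflow Q = 2.22 m³/s × 3.156e+07 s/yr = 7.006e+07 m³/yr.
Steady-state CSTR mass balance: W = Q·C + k·V·C, so C = W/(Q + kV).
Q + kV = 7.006e+07 + 22·2.14e+06 = 1.171e+08 m³/yr.
C = 344000/1.171e+08 = 0.002937 kg/m³ = 2.937 mg/L.

2.94 mg/L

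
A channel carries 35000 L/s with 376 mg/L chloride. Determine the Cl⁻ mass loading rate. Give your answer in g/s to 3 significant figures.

13200 g/s

35000 L/s = 35 m³/s.
Mass flux = Q·C = 35 m³/s × 376 g/m³ = 1.316e+04 g/s.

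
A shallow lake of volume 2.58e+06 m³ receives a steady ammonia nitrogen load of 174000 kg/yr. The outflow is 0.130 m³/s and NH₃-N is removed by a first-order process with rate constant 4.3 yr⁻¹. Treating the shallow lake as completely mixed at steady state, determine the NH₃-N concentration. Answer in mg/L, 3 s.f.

11.5 mg/L

Outflow Q = 0.130 m³/s × 3.156e+07 s/yr = 4.102e+06 m³/yr.
Steady-state CSTR mass balance: W = Q·C + k·V·C, so C = W/(Q + kV).
Q + kV = 4.102e+06 + 4.3·2.58e+06 = 1.52e+07 m³/yr.
C = 174000/1.52e+07 = 0.01145 kg/m³ = 11.45 mg/L.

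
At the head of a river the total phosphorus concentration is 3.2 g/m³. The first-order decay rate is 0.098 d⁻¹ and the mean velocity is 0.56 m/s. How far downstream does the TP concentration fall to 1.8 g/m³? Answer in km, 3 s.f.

284 km

From C = C₀·e^(−kt), t = ln(C₀/C)/k = ln(3.2/1.8)/0.098 = 0.5754/0.098 = 5.871 d.
Distance = v·t = 0.56 m/s × 5.073e+05 s = 2.841e+05 m = 284.1 km.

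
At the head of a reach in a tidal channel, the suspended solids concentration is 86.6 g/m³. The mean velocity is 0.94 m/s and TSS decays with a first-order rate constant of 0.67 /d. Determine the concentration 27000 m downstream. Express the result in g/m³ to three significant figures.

69.3 g/m³

Travel time t = 27000 m / 0.94 m/s = 2.7e+04/0.94 = 2.872e+04 s = 0.3324 d.
First-order decay: C = 86.6·exp(−0.67·0.3324) = 86.6·0.8003 = 69.31 g/m³.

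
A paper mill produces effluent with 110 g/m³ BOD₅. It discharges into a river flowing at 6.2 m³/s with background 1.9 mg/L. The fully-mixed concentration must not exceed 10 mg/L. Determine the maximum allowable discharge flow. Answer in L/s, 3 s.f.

502 L/s

Mass balance at complete mixing: C_std·(Q_w + Q_r) = Q_w·C_e + Q_r·C_b.
Rearranging, Q_w = Q_r·(C_std − C_b)/(C_e − C_std) = 6.2·(10 − 1.9) / (110 − 10) = 0.5022 m³/s.
= 502.2 L/s.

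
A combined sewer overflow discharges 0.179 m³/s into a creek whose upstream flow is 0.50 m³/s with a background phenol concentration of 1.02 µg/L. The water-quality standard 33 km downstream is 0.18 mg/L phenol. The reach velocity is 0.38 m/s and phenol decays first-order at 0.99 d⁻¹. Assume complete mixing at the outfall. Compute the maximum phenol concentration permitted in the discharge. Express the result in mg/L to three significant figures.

1.02 µg/L = 0.00102 mg/L.
Travel time to the compliance point: t = 3.3e+04/0.38 = 8.684e+04 s = 1.005 d; decay factor exp(−0.99·1.005) = 0.3697.
So the concentration just after mixing may be at most 0.18/0.3697 = 0.4869 mg/L.
Mass balance: 0.4869·0.679 = 0.179·Cₑ + 0.5·0.00102.
Cₑ = (0.3306 − 0.00051) / 0.179 = 1.844 mg/L.

1.84 mg/L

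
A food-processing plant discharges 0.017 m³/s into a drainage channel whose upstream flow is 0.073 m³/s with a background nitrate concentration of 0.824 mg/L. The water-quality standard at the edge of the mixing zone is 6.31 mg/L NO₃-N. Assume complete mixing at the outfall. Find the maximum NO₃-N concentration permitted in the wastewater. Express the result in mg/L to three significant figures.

29.9 mg/L

Mass balance: 6.31·0.09 = 0.017·Cₑ + 0.073·0.824.
Cₑ = (0.5679 − 0.06015) / 0.017 = 29.87 mg/L.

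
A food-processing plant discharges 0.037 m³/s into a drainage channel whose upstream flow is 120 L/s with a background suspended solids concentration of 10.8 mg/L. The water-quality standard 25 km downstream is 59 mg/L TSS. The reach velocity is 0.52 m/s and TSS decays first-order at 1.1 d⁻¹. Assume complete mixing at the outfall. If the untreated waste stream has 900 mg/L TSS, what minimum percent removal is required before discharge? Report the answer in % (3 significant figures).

120 L/s = 0.12 m³/s.
Travel time to the compliance point: t = 2.5e+04/0.52 = 4.808e+04 s = 0.5564 d; decay factor exp(−1.1·0.5564) = 0.5422.
So the concentration just after mixing may be at most 59/0.5422 = 108.8 mg/L.
Mass balance: 108.8·0.157 = 0.037·Cₑ + 0.12·10.8.
Cₑ = (17.08 − 1.296) / 0.037 = 426.7 mg/L.
Required removal = 1 − 426.7/900 = 52.59 %.

52.6 %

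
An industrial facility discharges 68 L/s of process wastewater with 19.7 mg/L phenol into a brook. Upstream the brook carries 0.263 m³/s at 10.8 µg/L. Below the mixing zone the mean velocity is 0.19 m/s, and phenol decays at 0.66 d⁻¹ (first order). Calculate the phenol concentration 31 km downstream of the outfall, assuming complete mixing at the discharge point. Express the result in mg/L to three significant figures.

1.17 mg/L

68 L/s = 0.068 m³/s.
10.8 µg/L = 0.0108 mg/L.
After complete mixing, C₀ = (0.068·19.7 + 0.263·0.0108) / 0.331 = 4.056 mg/L.
Travel time t = 3.1e+04 m / 0.19 m/s = 1.632e+05 s = 1.888 d.
C = 4.056·exp(−0.66·1.888) = 4.056·0.2876 = 1.166 mg/L.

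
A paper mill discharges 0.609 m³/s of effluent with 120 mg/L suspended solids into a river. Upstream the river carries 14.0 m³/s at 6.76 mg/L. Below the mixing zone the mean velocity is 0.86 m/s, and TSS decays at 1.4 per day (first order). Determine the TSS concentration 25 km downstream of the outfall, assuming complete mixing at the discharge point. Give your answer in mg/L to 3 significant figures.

After complete mixing, C₀ = (0.609·120 + 14·6.76) / 14.61 = 11.48 mg/L.
Travel time t = 2.5e+04 m / 0.86 m/s = 2.907e+04 s = 0.3365 d.
C = 11.48·exp(−1.4·0.3365) = 11.48·0.6244 = 7.168 mg/L.

7.17 mg/L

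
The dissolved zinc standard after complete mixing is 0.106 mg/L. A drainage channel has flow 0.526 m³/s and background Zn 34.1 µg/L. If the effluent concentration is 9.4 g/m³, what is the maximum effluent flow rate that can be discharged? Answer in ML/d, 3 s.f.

34.1 µg/L = 0.0341 mg/L.
Mass balance at complete mixing: C_std·(Q_w + Q_r) = Q_w·C_e + Q_r·C_b.
Rearranging, Q_w = Q_r·(C_std − C_b)/(C_e − C_std) = 0.526·(0.106 − 0.0341) / (9.4 − 0.106) = 0.004069 m³/s.
= 0.3516 ML/d.

0.352 ML/d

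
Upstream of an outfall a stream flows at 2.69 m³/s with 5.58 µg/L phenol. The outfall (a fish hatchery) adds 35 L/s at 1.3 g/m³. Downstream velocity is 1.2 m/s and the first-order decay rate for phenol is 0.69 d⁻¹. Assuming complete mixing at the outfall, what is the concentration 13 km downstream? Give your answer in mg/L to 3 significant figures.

35 L/s = 0.035 m³/s.
5.58 µg/L = 0.00558 mg/L.
After complete mixing, C₀ = (0.035·1.3 + 2.69·0.00558) / 2.725 = 0.02221 mg/L.
Travel time t = 1.3e+04 m / 1.2 m/s = 1.083e+04 s = 0.1254 d.
C = 0.02221·exp(−0.69·0.1254) = 0.02221·0.9171 = 0.02037 mg/L.

0.0204 mg/L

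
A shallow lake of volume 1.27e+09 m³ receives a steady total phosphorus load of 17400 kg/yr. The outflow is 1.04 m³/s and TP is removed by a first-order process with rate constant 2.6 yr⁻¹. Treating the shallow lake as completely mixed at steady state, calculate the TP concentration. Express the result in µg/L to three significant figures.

5.22 µg/L

Outflow Q = 1.04 m³/s × 3.156e+07 s/yr = 3.282e+07 m³/yr.
Steady-state CSTR mass balance: W = Q·C + k·V·C, so C = W/(Q + kV).
Q + kV = 3.282e+07 + 2.6·1.27e+09 = 3.335e+09 m³/yr.
C = 17400/3.335e+09 = 5.218e-06 kg/m³ = 0.005218 mg/L = 5.218 µg/L.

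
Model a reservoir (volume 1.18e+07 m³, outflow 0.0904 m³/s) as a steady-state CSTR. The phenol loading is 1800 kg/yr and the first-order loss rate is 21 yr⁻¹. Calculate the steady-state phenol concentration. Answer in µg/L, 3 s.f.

Outflow Q = 0.0904 m³/s × 3.156e+07 s/yr = 2.853e+06 m³/yr.
Steady-state CSTR mass balance: W = Q·C + k·V·C, so C = W/(Q + kV).
Q + kV = 2.853e+06 + 21·1.18e+07 = 2.507e+08 m³/yr.
C = 1800/2.507e+08 = 7.181e-06 kg/m³ = 0.007181 mg/L = 7.181 µg/L.

7.18 µg/L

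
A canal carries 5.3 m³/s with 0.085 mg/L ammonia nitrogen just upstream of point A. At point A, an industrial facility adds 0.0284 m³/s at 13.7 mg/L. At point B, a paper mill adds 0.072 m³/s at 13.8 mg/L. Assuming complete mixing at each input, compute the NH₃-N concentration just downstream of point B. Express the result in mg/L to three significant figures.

0.339 mg/L

After input A: C = (5.3·0.085 + 0.0284·13.7) / 5.328 = 0.1576 mg/L.
After input B: C = (5.328·0.1576 + 0.072·13.8) / 5.4 = 0.3395 mg/L.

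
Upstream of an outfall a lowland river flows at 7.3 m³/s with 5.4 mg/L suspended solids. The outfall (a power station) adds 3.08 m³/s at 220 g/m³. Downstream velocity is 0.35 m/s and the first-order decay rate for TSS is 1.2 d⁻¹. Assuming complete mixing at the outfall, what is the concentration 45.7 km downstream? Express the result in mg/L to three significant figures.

11.3 mg/L

After complete mixing, C₀ = (3.08·220 + 7.3·5.4) / 10.38 = 69.08 mg/L.
Travel time t = 4.57e+04 m / 0.35 m/s = 1.306e+05 s = 1.511 d.
C = 69.08·exp(−1.2·1.511) = 69.08·0.1631 = 11.27 mg/L.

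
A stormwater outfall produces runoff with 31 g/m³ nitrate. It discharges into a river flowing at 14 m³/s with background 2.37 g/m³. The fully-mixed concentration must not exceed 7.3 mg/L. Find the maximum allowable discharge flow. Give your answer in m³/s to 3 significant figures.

Mass balance at complete mixing: C_std·(Q_w + Q_r) = Q_w·C_e + Q_r·C_b.
Rearranging, Q_w = Q_r·(C_std − C_b)/(C_e − C_std) = 14·(7.3 − 2.37) / (31 − 7.3) = 2.912 m³/s.

2.91 m³/s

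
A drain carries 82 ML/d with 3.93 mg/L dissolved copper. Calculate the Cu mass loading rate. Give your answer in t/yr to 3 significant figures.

82 ML/d = 0.9491 m³/s.
Mass flux = Q·C = 0.9491 m³/s × 3.93 g/m³ = 3.73 g/s.
= 3.73 g/s × 31.56 = 117.7 t/yr.

118 t/yr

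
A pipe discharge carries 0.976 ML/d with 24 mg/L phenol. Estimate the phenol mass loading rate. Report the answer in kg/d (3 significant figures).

0.976 ML/d = 0.0113 m³/s.
Mass flux = Q·C = 0.0113 m³/s × 24 g/m³ = 0.2711 g/s.
= 0.2711 g/s × 86.4 = 23.42 kg/d.

23.4 kg/d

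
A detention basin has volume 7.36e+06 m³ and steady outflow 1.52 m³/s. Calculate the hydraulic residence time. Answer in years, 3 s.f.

0.153 yr

Q = 1.52 m³/s × 3.156e+07 s/yr = 4.797e+07 m³/yr.
Hydraulic residence time τ = V/Q = 7.36e+06/4.797e+07 = 0.1534 yr.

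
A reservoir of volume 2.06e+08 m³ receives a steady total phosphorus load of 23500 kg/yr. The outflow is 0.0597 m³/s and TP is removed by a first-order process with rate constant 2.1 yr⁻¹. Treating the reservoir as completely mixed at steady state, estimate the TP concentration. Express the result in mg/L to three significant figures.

Outflow Q = 0.0597 m³/s × 3.156e+07 s/yr = 1.884e+06 m³/yr.
Steady-state CSTR mass balance: W = Q·C + k·V·C, so C = W/(Q + kV).
Q + kV = 1.884e+06 + 2.1·2.06e+08 = 4.345e+08 m³/yr.
C = 23500/4.345e+08 = 5.409e-05 kg/m³ = 0.05409 mg/L.

0.0541 mg/L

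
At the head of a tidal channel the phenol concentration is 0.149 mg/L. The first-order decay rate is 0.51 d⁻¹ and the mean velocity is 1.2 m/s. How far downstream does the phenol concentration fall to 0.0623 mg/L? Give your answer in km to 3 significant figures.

177 km

From C = C₀·e^(−kt), t = ln(C₀/C)/k = ln(0.149/0.0623)/0.51 = 0.872/0.51 = 1.71 d.
Distance = v·t = 1.2 m/s × 1.477e+05 s = 1.773e+05 m = 177.3 km.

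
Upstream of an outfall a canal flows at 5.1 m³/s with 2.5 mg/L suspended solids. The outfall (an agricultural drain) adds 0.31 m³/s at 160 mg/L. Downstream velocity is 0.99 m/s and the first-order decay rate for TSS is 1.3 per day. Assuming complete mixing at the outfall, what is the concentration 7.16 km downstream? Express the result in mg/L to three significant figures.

10.3 mg/L

After complete mixing, C₀ = (0.31·160 + 5.1·2.5) / 5.41 = 11.52 mg/L.
Travel time t = 7160 m / 0.99 m/s = 7232 s = 0.08371 d.
C = 11.52·exp(−1.3·0.08371) = 11.52·0.8969 = 10.34 mg/L.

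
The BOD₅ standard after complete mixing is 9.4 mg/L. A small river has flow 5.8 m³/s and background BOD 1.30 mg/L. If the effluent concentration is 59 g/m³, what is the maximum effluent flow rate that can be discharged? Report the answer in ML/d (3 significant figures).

81.8 ML/d

Mass balance at complete mixing: C_std·(Q_w + Q_r) = Q_w·C_e + Q_r·C_b.
Rearranging, Q_w = Q_r·(C_std − C_b)/(C_e − C_std) = 5.8·(9.4 − 1.3) / (59 − 9.4) = 0.9472 m³/s.
= 81.84 ML/d.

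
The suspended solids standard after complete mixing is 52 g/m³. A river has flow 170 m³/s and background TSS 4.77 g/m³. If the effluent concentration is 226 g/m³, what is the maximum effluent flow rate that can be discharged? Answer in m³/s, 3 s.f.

46.1 m³/s

Mass balance at complete mixing: C_std·(Q_w + Q_r) = Q_w·C_e + Q_r·C_b.
Rearranging, Q_w = Q_r·(C_std − C_b)/(C_e − C_std) = 170·(52 − 4.77) / (226 − 52) = 46.14 m³/s.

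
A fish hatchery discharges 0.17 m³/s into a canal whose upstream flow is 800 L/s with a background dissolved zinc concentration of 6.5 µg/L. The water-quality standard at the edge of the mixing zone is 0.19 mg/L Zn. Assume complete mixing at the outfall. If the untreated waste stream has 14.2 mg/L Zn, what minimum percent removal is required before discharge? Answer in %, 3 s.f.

800 L/s = 0.8 m³/s.
6.5 µg/L = 0.0065 mg/L.
Mass balance: 0.19·0.97 = 0.17·Cₑ + 0.8·0.0065.
Cₑ = (0.1843 − 0.0052) / 0.17 = 1.054 mg/L.
Required removal = 1 − 1.054/14.2 = 92.58 %.

92.6 %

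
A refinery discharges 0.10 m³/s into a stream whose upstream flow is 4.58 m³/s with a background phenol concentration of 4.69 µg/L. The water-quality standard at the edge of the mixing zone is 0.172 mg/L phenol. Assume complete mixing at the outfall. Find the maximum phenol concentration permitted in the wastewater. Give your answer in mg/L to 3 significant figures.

7.83 mg/L

4.69 µg/L = 0.00469 mg/L.
Mass balance: 0.172·4.68 = 0.1·Cₑ + 4.58·0.00469.
Cₑ = (0.805 − 0.02148) / 0.1 = 7.835 mg/L.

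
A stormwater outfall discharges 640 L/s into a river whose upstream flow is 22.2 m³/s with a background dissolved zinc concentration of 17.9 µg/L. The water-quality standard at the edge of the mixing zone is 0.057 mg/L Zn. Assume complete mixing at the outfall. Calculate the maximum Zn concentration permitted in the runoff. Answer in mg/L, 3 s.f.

640 L/s = 0.64 m³/s.
17.9 µg/L = 0.0179 mg/L.
Mass balance: 0.057·22.84 = 0.64·Cₑ + 22.2·0.0179.
Cₑ = (1.302 − 0.3974) / 0.64 = 1.413 mg/L.

1.41 mg/L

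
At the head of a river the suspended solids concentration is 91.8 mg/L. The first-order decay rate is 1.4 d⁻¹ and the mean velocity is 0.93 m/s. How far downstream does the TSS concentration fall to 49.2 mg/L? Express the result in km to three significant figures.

35.8 km

From C = C₀·e^(−kt), t = ln(C₀/C)/k = ln(91.8/49.2)/1.4 = 0.6237/1.4 = 0.4455 d.
Distance = v·t = 0.93 m/s × 3.849e+04 s = 3.58e+04 m = 35.8 km.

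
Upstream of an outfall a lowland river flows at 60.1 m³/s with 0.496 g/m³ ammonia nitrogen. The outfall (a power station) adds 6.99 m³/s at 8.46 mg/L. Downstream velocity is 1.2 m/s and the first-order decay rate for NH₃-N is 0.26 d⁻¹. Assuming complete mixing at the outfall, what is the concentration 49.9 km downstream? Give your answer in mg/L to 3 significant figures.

After complete mixing, C₀ = (6.99·8.46 + 60.1·0.496) / 67.09 = 1.326 mg/L.
Travel time t = 4.99e+04 m / 1.2 m/s = 4.158e+04 s = 0.4813 d.
C = 1.326·exp(−0.26·0.4813) = 1.326·0.8824 = 1.17 mg/L.

1.17 mg/L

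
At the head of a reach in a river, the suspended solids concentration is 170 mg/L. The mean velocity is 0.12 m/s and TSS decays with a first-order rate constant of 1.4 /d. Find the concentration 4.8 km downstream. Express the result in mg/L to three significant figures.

88.9 mg/L

Travel time t = 4.8 km / 0.12 m/s = 4800/0.12 = 4e+04 s = 0.463 d.
First-order decay: C = 170·exp(−1.4·0.463) = 170·0.523 = 88.91 mg/L.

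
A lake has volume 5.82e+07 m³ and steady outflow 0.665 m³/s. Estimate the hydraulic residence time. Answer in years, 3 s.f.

2.77 yr

Q = 0.665 m³/s × 3.156e+07 s/yr = 2.099e+07 m³/yr.
Hydraulic residence time τ = V/Q = 5.82e+07/2.099e+07 = 2.773 yr.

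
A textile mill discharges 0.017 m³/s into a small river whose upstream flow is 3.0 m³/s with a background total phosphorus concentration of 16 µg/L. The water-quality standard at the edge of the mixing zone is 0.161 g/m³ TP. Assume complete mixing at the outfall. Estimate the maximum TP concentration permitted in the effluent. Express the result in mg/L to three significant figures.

25.7 mg/L

16 µg/L = 0.016 mg/L.
Mass balance: 0.161·3.017 = 0.017·Cₑ + 3·0.016.
Cₑ = (0.4857 − 0.048) / 0.017 = 25.75 mg/L.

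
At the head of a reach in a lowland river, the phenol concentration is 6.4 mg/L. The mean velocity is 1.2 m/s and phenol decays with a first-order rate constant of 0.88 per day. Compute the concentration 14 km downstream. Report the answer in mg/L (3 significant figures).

5.68 mg/L

Travel time t = 14 km / 1.2 m/s = 1.4e+04/1.2 = 1.167e+04 s = 0.135 d.
First-order decay: C = 6.4·exp(−0.88·0.135) = 6.4·0.888 = 5.683 mg/L.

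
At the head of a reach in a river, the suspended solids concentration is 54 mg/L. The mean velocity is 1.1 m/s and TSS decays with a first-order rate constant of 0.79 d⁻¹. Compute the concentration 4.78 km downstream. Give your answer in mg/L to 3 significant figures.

Travel time t = 4.78 km / 1.1 m/s = 4780/1.1 = 4345 s = 0.05029 d.
First-order decay: C = 54·exp(−0.79·0.05029) = 54·0.961 = 51.9 mg/L.

51.9 mg/L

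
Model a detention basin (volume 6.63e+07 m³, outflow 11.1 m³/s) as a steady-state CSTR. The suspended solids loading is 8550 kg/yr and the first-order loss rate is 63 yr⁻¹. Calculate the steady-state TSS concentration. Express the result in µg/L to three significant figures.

Outflow Q = 11.1 m³/s × 3.156e+07 s/yr = 3.503e+08 m³/yr.
Steady-state CSTR mass balance: W = Q·C + k·V·C, so C = W/(Q + kV).
Q + kV = 3.503e+08 + 63·6.63e+07 = 4.527e+09 m³/yr.
C = 8550/4.527e+09 = 1.889e-06 kg/m³ = 0.001889 mg/L = 1.889 µg/L.

1.89 µg/L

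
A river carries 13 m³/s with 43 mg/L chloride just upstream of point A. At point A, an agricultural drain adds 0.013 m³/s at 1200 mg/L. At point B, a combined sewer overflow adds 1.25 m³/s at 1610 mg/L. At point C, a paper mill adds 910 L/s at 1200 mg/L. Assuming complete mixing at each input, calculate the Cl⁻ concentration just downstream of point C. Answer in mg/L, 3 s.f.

242 mg/L

After input A: C = (13·43 + 0.013·1200) / 13.01 = 44.16 mg/L.
After input B: C = (13.01·44.16 + 1.25·1610) / 14.26 = 181.4 mg/L.
910 L/s = 0.91 m³/s.
After input C: C = (14.26·181.4 + 0.91·1200) / 15.17 = 242.5 mg/L.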